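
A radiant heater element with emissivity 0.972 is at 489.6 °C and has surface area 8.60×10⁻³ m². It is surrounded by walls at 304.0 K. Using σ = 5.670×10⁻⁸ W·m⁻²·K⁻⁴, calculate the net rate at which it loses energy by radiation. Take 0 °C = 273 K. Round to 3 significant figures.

T = 489.6 °C + 273 = 762.6 K.
Area A = 8.60×10⁻³ m².
Net radiated power P_net = εσA(T⁴ − T₀⁴) = 0.972×5.670×10⁻⁸×8.60×10⁻³×(762.6⁴ − 304.0⁴).
T⁴ − T₀⁴ = 3.38211×10¹¹ − 8.54072×10⁹ = 3.29670×10¹¹ K⁴, so P_net = 156 W.

Net loss ≈ 156 W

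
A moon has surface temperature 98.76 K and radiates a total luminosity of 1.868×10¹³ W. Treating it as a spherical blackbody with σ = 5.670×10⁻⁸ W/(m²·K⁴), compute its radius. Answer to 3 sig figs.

R ≈ 5.25×10⁵ m

L = 4πR²σT⁴ ⇒ R = √(L/(4πσT⁴)).
σT⁴ = 5.39396 W/m², so R = √(1.868×10¹³/(4π×5.39396)) = 5.25×10⁵ m.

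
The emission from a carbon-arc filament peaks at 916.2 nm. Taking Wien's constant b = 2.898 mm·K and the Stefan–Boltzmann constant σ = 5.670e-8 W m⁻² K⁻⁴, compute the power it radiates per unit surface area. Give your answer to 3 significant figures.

I ≈ 5.68×10⁶ W/m²

Wien's law: T = b/λ_max = 2.898×10⁻³/9.162×10⁻⁷ = 3163.06 K.
Then I = σT⁴ = 5.670×10⁻⁸×(3163.06)⁴ = 5.68×10⁶ W/m².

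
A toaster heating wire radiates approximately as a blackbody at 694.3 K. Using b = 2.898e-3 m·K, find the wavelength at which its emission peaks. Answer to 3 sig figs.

λ_max ≈ 4.17 μm

Wien's displacement law: λ_max = b/T = (2.898×10⁻³ m·K)/(694.3 K) = 4.174×10⁻⁶ m.
That is 4.17 μm, in the infrared range.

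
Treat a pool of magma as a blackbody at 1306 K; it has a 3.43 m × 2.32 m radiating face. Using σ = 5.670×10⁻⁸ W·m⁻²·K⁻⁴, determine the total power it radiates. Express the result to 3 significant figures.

P ≈ 1.31×10⁶ W

Area A = 3.43 × 2.32 = 7.9576 m².
P = σAT⁴ = 5.670×10⁻⁸ × 7.9576 × (1306)⁴ = 1.31×10⁶ W.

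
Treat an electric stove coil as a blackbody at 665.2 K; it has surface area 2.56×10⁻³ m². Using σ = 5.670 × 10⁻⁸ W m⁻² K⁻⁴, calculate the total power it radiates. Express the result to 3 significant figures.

P ≈ 28.4 W

Area A = 2.56×10⁻³ m².
P = σAT⁴ = 5.670×10⁻⁸ × 2.56×10⁻³ × (665.2)⁴ = 28.4 W.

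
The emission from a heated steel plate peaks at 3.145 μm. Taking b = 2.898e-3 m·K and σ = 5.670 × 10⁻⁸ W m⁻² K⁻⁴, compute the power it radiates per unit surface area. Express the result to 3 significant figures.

Wien's law: T = b/λ_max = 2.898×10⁻³/3.145×10⁻⁶ = 921.463 K.
Then I = σT⁴ = 5.670×10⁻⁸×(921.463)⁴ = 4.09×10⁴ W/m².

I ≈ 4.09×10⁴ W/m²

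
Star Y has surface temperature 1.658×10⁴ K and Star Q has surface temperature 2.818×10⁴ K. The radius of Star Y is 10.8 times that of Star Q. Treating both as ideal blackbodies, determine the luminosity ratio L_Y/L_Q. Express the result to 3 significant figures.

L ∝ R²T⁴, so L_Y/L_Q = (R_Y/R_Q)²(T_Y/T_Q)⁴ = (10.8)² × (1.658×10⁴/2.818×10⁴)⁴ = 116.64 × 0.119832 = 14.0.

L_Y/L_Q ≈ 14.0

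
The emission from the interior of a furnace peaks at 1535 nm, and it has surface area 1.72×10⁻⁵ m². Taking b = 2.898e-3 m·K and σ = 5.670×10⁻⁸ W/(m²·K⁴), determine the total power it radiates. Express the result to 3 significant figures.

P ≈ 12.4 W

Wien's law: T = b/λ_max = 2.898×10⁻³/1.535×10⁻⁶ = 1887.95 K.
Area A = 1.72×10⁻⁵ m².
Then P = σAT⁴ = 5.670×10⁻⁸×1.72×10⁻⁵×(1887.95)⁴ = 12.4 W.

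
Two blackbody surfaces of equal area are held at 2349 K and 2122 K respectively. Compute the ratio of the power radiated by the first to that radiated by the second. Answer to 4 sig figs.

With equal areas, P₁/P₂ = (T₁/T₂)⁴ = (2349/2122)⁴ = 1.502.

P₁/P₂ ≈ 1.502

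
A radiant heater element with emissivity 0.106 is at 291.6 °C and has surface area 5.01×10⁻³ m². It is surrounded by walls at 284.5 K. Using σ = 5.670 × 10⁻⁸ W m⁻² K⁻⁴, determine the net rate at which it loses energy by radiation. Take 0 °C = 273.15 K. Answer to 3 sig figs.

Net loss ≈ 2.87 W

T = 291.6 °C + 273.15 = 564.75 K.
Area A = 5.01×10⁻³ m².
Net radiated power P_net = εσA(T⁴ − T₀⁴) = 0.106×5.670×10⁻⁸×5.01×10⁻³×(564.75⁴ − 284.5⁴).
T⁴ − T₀⁴ = 1.01724×10¹¹ − 6.55132×10⁹ = 9.51727×10¹⁰ K⁴, so P_net = 2.87 W.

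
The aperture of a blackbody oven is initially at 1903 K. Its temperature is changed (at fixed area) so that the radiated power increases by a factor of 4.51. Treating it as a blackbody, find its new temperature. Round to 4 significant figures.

T₂ ≈ 2773 K

P ∝ T⁴, so T₂/T₁ = (P₂/P₁)^(1/4) = (4.51)^(1/4) = 1.45728.
T₂ = 1903 × 1.45728 = 2773 K.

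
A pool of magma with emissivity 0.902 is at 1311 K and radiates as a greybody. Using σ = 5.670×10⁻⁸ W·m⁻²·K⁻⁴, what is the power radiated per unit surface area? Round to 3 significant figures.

I ≈ 1.51×10⁵ W/m²

Stefan–Boltzmann: I = εσT⁴ = 0.902 × 5.670×10⁻⁸ × (1311)⁴ = 1.51×10⁵ W/m².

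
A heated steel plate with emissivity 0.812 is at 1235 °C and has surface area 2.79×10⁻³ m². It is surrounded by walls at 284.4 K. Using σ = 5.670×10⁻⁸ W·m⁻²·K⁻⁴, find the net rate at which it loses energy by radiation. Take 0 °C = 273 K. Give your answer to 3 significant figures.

Net loss ≈ 663 W

T = 1235 °C + 273 = 1508 K.
Area A = 2.79×10⁻³ m².
Net radiated power P_net = εσA(T⁴ − T₀⁴) = 0.812×5.670×10⁻⁸×2.79×10⁻³×(1508⁴ − 284.4⁴).
T⁴ − T₀⁴ = 5.17137×10¹² − 6.54212×10⁹ = 5.16483×10¹² K⁴, so P_net = 663 W.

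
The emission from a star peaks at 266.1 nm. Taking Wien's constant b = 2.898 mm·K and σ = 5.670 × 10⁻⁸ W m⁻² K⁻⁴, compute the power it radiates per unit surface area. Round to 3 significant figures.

Wien's law: T = b/λ_max = 2.898×10⁻³/2.661×10⁻⁷ = 10890.6 K.
Then I = σT⁴ = 5.670×10⁻⁸×(10890.6)⁴ = 7.98×10⁸ W/m².

I ≈ 7.98×10⁸ W/m²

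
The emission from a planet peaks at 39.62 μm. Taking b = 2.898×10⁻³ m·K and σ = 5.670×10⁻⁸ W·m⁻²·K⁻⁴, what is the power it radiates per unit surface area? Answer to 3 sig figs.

Wien's law: T = b/λ_max = 2.898×10⁻³/3.962×10⁻⁵ = 73.1449 K.
Then I = σT⁴ = 5.670×10⁻⁸×(73.1449)⁴ = 1.62 W/m².

I ≈ 1.62 W/m²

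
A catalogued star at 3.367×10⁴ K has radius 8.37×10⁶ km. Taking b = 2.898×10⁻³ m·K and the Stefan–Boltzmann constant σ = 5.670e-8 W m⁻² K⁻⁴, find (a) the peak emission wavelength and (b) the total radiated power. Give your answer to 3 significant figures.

(a) λ_max = b/T = 2.898×10⁻³/3.367×10⁴ = 8.607×10⁻⁸ m = 86.1 nm.
Surface area A = 4πR² = 4π(8.37×10⁹ m)² = 8.80361×10²⁰ m².
(b) P = σAT⁴ = 5.670×10⁻⁸×8.80361×10²⁰×(3.367×10⁴)⁴ = 6.42×10³¹ W.

λ_max ≈ 86.1 nm; P ≈ 6.42×10³¹ W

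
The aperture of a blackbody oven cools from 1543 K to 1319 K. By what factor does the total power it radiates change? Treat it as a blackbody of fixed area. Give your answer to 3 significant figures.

P ∝ T⁴, so P₂/P₁ = (T₂/T₁)⁴ = (1319/1543)⁴ = (0.854828)⁴ = 0.534.

P₂/P₁ ≈ 0.534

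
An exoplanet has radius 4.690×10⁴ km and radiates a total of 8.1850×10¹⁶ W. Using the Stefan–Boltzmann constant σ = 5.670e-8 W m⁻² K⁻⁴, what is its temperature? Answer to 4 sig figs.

Surface area A = 4πR² = 4π(4.690×10⁷ m)² = 2.76411×10¹⁶ m².
P = σAT⁴ ⇒ T = (P/(σA))^(1/4) = (8.1850×10¹⁶/(5.670×10⁻⁸×2.76411×10¹⁶))^(1/4) = 85.01 K.

T ≈ 85.01 K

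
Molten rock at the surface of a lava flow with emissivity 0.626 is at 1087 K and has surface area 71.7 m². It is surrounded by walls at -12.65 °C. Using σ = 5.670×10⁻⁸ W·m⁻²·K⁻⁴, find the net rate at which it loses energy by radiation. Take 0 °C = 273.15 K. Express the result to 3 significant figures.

Surroundings: T = -12.65 °C + 273.15 = 260.50 K.
Area A = 71.7 m².
Net radiated power P_net = εσA(T⁴ − T₀⁴) = 0.626×5.670×10⁻⁸×71.7×(1087⁴ − 260.50⁴).
T⁴ − T₀⁴ = 1.39611×10¹² − 4.60501×10⁹ = 1.39150×10¹² K⁴, so P_net = 3.54×10⁶ W.

Net loss ≈ 3.54×10⁶ W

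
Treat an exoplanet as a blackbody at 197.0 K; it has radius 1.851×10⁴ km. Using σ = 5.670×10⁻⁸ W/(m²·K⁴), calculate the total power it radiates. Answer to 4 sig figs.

Surface area A = 4πR² = 4π(1.851×10⁷ m)² = 4.30549×10¹⁵ m².
P = σAT⁴ = 5.670×10⁻⁸ × 4.30549×10¹⁵ × (197.0)⁴ = 3.677×10¹⁷ W.

P ≈ 3.677×10¹⁷ W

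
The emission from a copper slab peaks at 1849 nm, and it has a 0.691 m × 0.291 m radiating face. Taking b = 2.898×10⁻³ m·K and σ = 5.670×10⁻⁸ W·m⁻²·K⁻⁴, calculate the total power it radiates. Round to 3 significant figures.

P ≈ 6.88×10⁴ W

Wien's law: T = b/λ_max = 2.898×10⁻³/1.849×10⁻⁶ = 1567.33 K.
Area A = 0.691 × 0.291 = 0.201081 m².
Then P = σAT⁴ = 5.670×10⁻⁸×0.201081×(1567.33)⁴ = 6.88×10⁴ W.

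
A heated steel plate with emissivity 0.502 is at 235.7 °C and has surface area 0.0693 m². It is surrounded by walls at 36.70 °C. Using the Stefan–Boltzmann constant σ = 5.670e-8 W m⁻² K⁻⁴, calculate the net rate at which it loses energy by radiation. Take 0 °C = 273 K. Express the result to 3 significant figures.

T = 235.7 °C + 273 = 508.7 K.
Surroundings: T = 36.70 °C + 273 = 309.70 K.
Area A = 0.0693 m².
Net radiated power P_net = εσA(T⁴ − T₀⁴) = 0.502×5.670×10⁻⁸×0.0693×(508.7⁴ − 309.70⁴).
T⁴ − T₀⁴ = 6.69649×10¹⁰ − 9.19951×10⁹ = 5.77654×10¹⁰ K⁴, so P_net = 114 W.

Net loss ≈ 114 W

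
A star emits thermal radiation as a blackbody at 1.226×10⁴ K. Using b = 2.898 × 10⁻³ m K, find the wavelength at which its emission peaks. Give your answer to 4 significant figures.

λ_max ≈ 236.4 nm

Wien's displacement law: λ_max = b/T = (2.898×10⁻³ m·K)/(1.226×10⁴ K) = 2.3638×10⁻⁷ m.
That is 236.4 nm, in the ultraviolet range.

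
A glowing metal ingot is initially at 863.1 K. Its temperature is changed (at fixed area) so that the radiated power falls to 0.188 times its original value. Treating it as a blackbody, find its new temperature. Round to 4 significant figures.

T₂ ≈ 568.3 K

P ∝ T⁴, so T₂/T₁ = (P₂/P₁)^(1/4) = (0.188)^(1/4) = 0.658475.
T₂ = 863.1 × 0.658475 = 568.3 K.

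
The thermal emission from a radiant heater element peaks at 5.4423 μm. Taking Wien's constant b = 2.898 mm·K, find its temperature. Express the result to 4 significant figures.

T ≈ 532.5 K

Wien's law gives T = b/λ_max = (2.898×10⁻³ m·K)/(5.4423×10⁻⁶ m) = 532.5 K.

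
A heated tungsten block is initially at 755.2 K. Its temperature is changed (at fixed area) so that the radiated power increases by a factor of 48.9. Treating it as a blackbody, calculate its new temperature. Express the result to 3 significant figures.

T₂ ≈ 2.00×10³ K

P ∝ T⁴, so T₂/T₁ = (P₂/P₁)^(1/4) = (48.9)^(1/4) = 2.64440.
T₂ = 755.2 × 2.64440 = 2.00×10³ K.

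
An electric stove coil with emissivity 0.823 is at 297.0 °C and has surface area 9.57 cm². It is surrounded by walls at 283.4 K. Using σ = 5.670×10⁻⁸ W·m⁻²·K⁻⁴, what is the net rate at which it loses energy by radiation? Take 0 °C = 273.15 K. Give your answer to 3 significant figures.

Net loss ≈ 4.43 W

T = 297.0 °C + 273.15 = 570.15 K.
Area A = 9.57 cm² = 9.57×10⁻⁴ m².
Net radiated power P_net = εσA(T⁴ − T₀⁴) = 0.823×5.670×10⁻⁸×9.57×10⁻⁴×(570.15⁴ − 283.4⁴).
T⁴ − T₀⁴ = 1.05671×10¹¹ − 6.45059×10⁹ = 9.92204×10¹⁰ K⁴, so P_net = 4.43 W.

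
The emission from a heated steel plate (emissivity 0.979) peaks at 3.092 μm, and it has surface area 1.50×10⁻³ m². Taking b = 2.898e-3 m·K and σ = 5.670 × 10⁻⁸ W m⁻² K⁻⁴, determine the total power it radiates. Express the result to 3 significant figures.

P ≈ 64.3 W

Wien's law: T = b/λ_max = 2.898×10⁻³/3.092×10⁻⁶ = 937.257 K.
Area A = 1.50×10⁻³ m².
Then P = εσAT⁴ = 0.979×5.670×10⁻⁸×1.50×10⁻³×(937.257)⁴ = 64.3 W.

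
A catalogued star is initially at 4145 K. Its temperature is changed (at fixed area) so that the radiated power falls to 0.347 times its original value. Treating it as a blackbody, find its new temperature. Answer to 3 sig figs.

T₂ ≈ 3.18×10³ K

P ∝ T⁴, so T₂/T₁ = (P₂/P₁)^(1/4) = (0.347)^(1/4) = 0.767507.
T₂ = 4145 × 0.767507 = 3.18×10³ K.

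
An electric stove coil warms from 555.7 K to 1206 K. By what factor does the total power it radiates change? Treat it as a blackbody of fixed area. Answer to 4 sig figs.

P₂/P₁ ≈ 22.18

P ∝ T⁴, so P₂/P₁ = (T₂/T₁)⁴ = (1206/555.7)⁴ = (2.17024)⁴ = 22.18.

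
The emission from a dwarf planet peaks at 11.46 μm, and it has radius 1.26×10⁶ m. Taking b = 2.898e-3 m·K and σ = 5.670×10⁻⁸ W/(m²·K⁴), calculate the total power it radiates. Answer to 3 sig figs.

Wien's law: T = b/λ_max = 2.898×10⁻³/1.146×10⁻⁵ = 252.880 K.
Surface area A = 4πR² = 4π(1.26×10⁶ m)² = 1.99504×10¹³ m².
Then P = σAT⁴ = 5.670×10⁻⁸×1.99504×10¹³×(252.880)⁴ = 4.63×10¹⁵ W.

P ≈ 4.63×10¹⁵ W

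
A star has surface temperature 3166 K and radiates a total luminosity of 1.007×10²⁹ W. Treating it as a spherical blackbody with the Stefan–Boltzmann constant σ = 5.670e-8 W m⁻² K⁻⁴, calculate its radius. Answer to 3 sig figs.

R ≈ 3.75×10¹⁰ m

L = 4πR²σT⁴ ⇒ R = √(L/(4πσT⁴)).
σT⁴ = 5.69674×10⁶ W/m², so R = √(1.007×10²⁹/(4π×5.69674×10⁶)) = 3.75×10¹⁰ m.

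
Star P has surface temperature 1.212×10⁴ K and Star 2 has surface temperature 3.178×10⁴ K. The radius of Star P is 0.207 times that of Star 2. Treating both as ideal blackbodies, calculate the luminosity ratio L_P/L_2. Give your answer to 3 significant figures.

L_P/L_2 ≈ 9.06×10⁻⁴

L ∝ R²T⁴, so L_P/L_2 = (R_P/R_2)²(T_P/T_2)⁴ = (0.207)² × (1.212×10⁴/3.178×10⁴)⁴ = 0.042849 × 0.0211541 = 9.06×10⁻⁴.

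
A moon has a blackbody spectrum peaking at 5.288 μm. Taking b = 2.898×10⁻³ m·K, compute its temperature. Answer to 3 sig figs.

Wien's law gives T = b/λ_max = (2.898×10⁻³ m·K)/(5.288×10⁻⁶ m) = 548 K.

T ≈ 548 K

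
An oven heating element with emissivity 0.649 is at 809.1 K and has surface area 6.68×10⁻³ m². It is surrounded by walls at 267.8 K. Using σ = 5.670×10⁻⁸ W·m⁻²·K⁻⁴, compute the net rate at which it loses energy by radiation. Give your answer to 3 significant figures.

Net loss ≈ 104 W

Area A = 6.68×10⁻³ m².
Net radiated power P_net = εσA(T⁴ − T₀⁴) = 0.649×5.670×10⁻⁸×6.68×10⁻³×(809.1⁴ − 267.8⁴).
T⁴ − T₀⁴ = 4.28557×10¹¹ − 5.14331×10⁹ = 4.23414×10¹¹ K⁴, so P_net = 104 W.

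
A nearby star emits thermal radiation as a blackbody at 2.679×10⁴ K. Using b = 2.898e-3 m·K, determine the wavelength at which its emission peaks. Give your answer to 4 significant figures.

λ_max ≈ 108.2 nm

Wien's displacement law: λ_max = b/T = (2.898×10⁻³ m·K)/(2.679×10⁴ K) = 1.0817×10⁻⁷ m.
That is 108.2 nm, in the ultraviolet range.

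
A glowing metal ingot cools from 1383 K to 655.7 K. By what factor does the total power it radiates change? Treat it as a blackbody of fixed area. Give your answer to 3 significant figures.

P₂/P₁ ≈ 0.0505

P ∝ T⁴, so P₂/P₁ = (T₂/T₁)⁴ = (655.7/1383)⁴ = (0.474114)⁴ = 0.0505.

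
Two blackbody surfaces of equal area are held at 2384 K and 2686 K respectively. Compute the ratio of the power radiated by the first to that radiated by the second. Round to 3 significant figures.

With equal areas, P₁/P₂ = (T₁/T₂)⁴ = (2384/2686)⁴ = 0.621.

P₁/P₂ ≈ 0.621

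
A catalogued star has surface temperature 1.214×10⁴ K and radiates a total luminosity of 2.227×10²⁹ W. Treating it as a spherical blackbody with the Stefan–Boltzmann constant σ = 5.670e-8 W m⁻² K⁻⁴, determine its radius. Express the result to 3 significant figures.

L = 4πR²σT⁴ ⇒ R = √(L/(4πσT⁴)).
σT⁴ = 1.23157×10⁹ W/m², so R = √(2.227×10²⁹/(4π×1.23157×10⁹)) = 3.79×10⁹ m.

R ≈ 3.79×10⁹ m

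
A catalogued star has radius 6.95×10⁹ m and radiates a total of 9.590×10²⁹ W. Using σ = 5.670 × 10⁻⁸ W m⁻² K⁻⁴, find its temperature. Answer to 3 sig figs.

Surface area A = 4πR² = 4π(6.95×10⁹ m)² = 6.06987×10²⁰ m².
P = σAT⁴ ⇒ T = (P/(σA))^(1/4) = (9.590×10²⁹/(5.670×10⁻⁸×6.06987×10²⁰))^(1/4) = 1.29×10⁴ K.

T ≈ 1.29×10⁴ K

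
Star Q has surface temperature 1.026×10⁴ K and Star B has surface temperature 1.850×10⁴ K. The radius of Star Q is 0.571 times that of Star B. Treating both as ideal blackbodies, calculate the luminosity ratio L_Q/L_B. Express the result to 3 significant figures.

L_Q/L_B ≈ 0.0308

L ∝ R²T⁴, so L_Q/L_B = (R_Q/R_B)²(T_Q/T_B)⁴ = (0.571)² × (1.026×10⁴/1.850×10⁴)⁴ = 0.326041 × 0.0946025 = 0.0308.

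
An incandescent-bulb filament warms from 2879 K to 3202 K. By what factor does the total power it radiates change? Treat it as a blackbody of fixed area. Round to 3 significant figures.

P ∝ T⁴, so P₂/P₁ = (T₂/T₁)⁴ = (3202/2879)⁴ = (1.11219)⁴ = 1.53.

P₂/P₁ ≈ 1.53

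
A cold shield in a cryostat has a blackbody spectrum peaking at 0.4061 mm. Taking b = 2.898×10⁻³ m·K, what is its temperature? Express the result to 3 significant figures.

Wien's law gives T = b/λ_max = (2.898×10⁻³ m·K)/(4.061×10⁻⁴ m) = 7.14 K.

T ≈ 7.14 K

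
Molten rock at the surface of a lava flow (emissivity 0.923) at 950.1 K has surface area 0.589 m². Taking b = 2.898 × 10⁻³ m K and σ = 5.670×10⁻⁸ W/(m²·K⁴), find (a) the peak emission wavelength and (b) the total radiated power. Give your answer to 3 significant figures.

(a) λ_max = b/T = 2.898×10⁻³/950.1 = 3.050×10⁻⁶ m = 3.05 μm.
Area A = 0.589 m².
(b) P = εσAT⁴ = 0.923×5.670×10⁻⁸×0.589×(950.1)⁴ = 2.51×10⁴ W.

λ_max ≈ 3.05 μm; P ≈ 2.51×10⁴ W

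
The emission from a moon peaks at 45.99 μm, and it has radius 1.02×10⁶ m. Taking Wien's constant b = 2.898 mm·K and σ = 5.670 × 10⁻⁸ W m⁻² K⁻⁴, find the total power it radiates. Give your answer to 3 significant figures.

Wien's law: T = b/λ_max = 2.898×10⁻³/4.599×10⁻⁵ = 63.0137 K.
Surface area A = 4πR² = 4π(1.02×10⁶ m)² = 1.30741×10¹³ m².
Then P = σAT⁴ = 5.670×10⁻⁸×1.30741×10¹³×(63.0137)⁴ = 1.17×10¹³ W.

P ≈ 1.17×10¹³ W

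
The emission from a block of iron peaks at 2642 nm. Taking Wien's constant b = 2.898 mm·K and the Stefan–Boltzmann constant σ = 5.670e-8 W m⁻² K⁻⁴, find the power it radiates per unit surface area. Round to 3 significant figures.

Wien's law: T = b/λ_max = 2.898×10⁻³/2.642×10⁻⁶ = 1096.90 K.
Then I = σT⁴ = 5.670×10⁻⁸×(1096.90)⁴ = 8.21×10⁴ W/m².

I ≈ 8.21×10⁴ W/m²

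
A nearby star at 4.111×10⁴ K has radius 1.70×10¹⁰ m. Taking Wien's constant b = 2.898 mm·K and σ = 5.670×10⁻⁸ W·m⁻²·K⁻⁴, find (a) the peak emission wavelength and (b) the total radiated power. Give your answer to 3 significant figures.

λ_max ≈ 70.5 nm; P ≈ 5.88×10³² W

(a) λ_max = b/T = 2.898×10⁻³/4.111×10⁴ = 7.049×10⁻⁸ m = 70.5 nm.
Surface area A = 4πR² = 4π(1.70×10¹⁰ m)² = 3.63168×10²¹ m².
(b) P = σAT⁴ = 5.670×10⁻⁸×3.63168×10²¹×(4.111×10⁴)⁴ = 5.88×10³² W.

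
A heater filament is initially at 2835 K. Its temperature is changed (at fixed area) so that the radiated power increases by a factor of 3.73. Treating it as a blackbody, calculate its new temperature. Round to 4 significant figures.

T₂ ≈ 3940 K

P ∝ T⁴, so T₂/T₁ = (P₂/P₁)^(1/4) = (3.73)^(1/4) = 1.38972.
T₂ = 2835 × 1.38972 = 3940 K.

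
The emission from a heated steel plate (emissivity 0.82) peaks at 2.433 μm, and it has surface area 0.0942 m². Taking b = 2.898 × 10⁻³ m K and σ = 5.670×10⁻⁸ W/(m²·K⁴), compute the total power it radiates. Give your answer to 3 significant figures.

P ≈ 8.82×10³ W

Wien's law: T = b/λ_max = 2.898×10⁻³/2.433×10⁻⁶ = 1191.12 K.
Area A = 0.0942 m².
Then P = εσAT⁴ = 0.82×5.670×10⁻⁸×0.0942×(1191.12)⁴ = 8.82×10³ W.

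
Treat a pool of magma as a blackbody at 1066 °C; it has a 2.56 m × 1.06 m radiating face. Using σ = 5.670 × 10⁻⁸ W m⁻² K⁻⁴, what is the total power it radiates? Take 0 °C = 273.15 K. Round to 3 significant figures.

T = 1066 °C + 273.15 = 1339.15 K.
Area A = 2.56 × 1.06 = 2.7136 m².
P = σAT⁴ = 5.670×10⁻⁸ × 2.7136 × (1339.15)⁴ = 4.95×10⁵ W.

P ≈ 4.95×10⁵ W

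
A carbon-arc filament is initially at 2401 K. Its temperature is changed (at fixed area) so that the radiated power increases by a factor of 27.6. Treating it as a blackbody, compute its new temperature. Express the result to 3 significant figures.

T₂ ≈ 5.50×10³ K

P ∝ T⁴, so T₂/T₁ = (P₂/P₁)^(1/4) = (27.6)^(1/4) = 2.29207.
T₂ = 2401 × 2.29207 = 5.50×10³ K.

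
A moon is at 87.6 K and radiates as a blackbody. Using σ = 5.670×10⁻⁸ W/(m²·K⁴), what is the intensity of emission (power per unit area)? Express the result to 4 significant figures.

Stefan–Boltzmann: I = σT⁴ = 5.670×10⁻⁸ × (87.6)⁴ = 3.339 W/m².

I ≈ 3.339 W/m²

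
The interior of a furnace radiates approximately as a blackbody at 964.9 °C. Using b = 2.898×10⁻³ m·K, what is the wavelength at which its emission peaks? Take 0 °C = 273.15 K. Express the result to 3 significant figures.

λ_max ≈ 2.34×10³ nm

T = 964.9 °C + 273.15 = 1238.05 K.
Wien's displacement law: λ_max = b/T = (2.898×10⁻³ m·K)/(1238.05 K) = 2.341×10⁻⁶ m.
That is 2.34×10³ nm, in the infrared range.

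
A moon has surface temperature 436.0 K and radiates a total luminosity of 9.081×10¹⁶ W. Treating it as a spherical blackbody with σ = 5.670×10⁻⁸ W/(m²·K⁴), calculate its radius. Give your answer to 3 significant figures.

L = 4πR²σT⁴ ⇒ R = √(L/(4πσT⁴)).
σT⁴ = 2048.94 W/m², so R = √(9.081×10¹⁶/(4π×2048.94)) = 1.88×10⁶ m.

R ≈ 1.88×10⁶ m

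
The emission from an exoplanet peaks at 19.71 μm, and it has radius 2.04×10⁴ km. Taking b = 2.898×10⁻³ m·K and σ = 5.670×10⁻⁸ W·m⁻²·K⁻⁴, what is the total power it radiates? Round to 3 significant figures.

P ≈ 1.39×10¹⁷ W

Wien's law: T = b/λ_max = 2.898×10⁻³/1.971×10⁻⁵ = 147.032 K.
Surface area A = 4πR² = 4π(2.04×10⁷ m)² = 5.22962×10¹⁵ m².
Then P = σAT⁴ = 5.670×10⁻⁸×5.22962×10¹⁵×(147.032)⁴ = 1.39×10¹⁷ W.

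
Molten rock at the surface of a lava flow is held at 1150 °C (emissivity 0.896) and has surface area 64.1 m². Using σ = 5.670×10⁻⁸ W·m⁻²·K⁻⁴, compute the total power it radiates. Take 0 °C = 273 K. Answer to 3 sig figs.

T = 1150 °C + 273 = 1423 K.
Area A = 64.1 m².
P = εσAT⁴ = 0.896 × 5.670×10⁻⁸ × 64.1 × (1423)⁴ = 1.34×10⁷ W.

P ≈ 1.34×10⁷ W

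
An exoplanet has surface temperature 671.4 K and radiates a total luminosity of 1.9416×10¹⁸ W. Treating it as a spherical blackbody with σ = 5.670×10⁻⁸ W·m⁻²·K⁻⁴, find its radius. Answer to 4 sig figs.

R ≈ 3.662×10⁶ m

L = 4πR²σT⁴ ⇒ R = √(L/(4πσT⁴)).
σT⁴ = 11521.5 W/m², so R = √(1.9416×10¹⁸/(4π×11521.5)) = 3.662×10⁶ m.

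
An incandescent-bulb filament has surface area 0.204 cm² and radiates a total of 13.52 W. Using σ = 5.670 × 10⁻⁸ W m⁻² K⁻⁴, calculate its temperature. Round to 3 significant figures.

Area A = 0.204 cm² = 2.04×10⁻⁵ m².
P = σAT⁴ ⇒ T = (P/(σA))^(1/4) = (13.52/(5.670×10⁻⁸×2.04×10⁻⁵))^(1/4) = 1.85×10³ K.

T ≈ 1.85×10³ K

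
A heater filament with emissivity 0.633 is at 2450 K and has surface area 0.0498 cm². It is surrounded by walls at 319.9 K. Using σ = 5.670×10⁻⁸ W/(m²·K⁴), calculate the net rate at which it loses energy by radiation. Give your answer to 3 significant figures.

Area A = 0.0498 cm² = 4.98×10⁻⁶ m².
Net radiated power P_net = εσA(T⁴ − T₀⁴) = 0.633×5.670×10⁻⁸×4.98×10⁻⁶×(2450⁴ − 319.9⁴).
T⁴ − T₀⁴ = 3.60300×10¹³ − 1.04727×10¹⁰ = 3.60195×10¹³ K⁴, so P_net = 6.44 W.

Net loss ≈ 6.44 W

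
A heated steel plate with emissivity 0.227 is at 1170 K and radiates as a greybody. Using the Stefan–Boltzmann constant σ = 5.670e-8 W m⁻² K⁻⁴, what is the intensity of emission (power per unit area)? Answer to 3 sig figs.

Stefan–Boltzmann: I = εσT⁴ = 0.227 × 5.670×10⁻⁸ × (1170)⁴ = 2.41×10⁴ W/m².

I ≈ 2.41×10⁴ W/m²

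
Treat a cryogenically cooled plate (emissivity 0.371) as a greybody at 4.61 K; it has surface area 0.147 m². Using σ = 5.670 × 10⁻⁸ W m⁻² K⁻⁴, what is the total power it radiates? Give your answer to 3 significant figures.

Area A = 0.147 m².
P = εσAT⁴ = 0.371 × 5.670×10⁻⁸ × 0.147 × (4.61)⁴ = 1.40×10⁻⁶ W.

P ≈ 1.40×10⁻⁶ W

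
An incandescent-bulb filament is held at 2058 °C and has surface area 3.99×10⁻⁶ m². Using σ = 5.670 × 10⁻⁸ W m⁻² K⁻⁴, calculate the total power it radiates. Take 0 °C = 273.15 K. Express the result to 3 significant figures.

P ≈ 6.68 W

T = 2058 °C + 273.15 = 2331.15 K.
Area A = 3.99×10⁻⁶ m².
P = σAT⁴ = 5.670×10⁻⁸ × 3.99×10⁻⁶ × (2331.15)⁴ = 6.68 W.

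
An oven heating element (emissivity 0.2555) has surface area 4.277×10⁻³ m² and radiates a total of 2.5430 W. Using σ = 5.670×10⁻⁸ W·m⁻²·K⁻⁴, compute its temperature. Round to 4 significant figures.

T ≈ 450.1 K

Area A = 4.277×10⁻³ m².
P = εσAT⁴ ⇒ T = (P/(εσA))^(1/4) = (2.5430/(0.2555×5.670×10⁻⁸×4.277×10⁻³))^(1/4) = 450.1 K.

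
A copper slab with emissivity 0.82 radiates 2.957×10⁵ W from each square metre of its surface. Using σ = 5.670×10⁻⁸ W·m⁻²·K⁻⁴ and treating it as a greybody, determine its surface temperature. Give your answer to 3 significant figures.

I = εσT⁴, so T = (I/εσ)^(1/4) = (2.957×10⁵/(0.82×5.670×10⁻⁸))^(1/4) = 1.59×10³ K.

T ≈ 1.59×10³ K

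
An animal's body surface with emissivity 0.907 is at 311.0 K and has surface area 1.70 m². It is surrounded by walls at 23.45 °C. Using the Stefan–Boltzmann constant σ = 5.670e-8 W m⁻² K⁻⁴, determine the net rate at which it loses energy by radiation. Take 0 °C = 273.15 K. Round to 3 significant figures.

Net loss ≈ 141 W

Surroundings: T = 23.45 °C + 273.15 = 296.60 K.
Area A = 1.70 m².
Net radiated power P_net = εσA(T⁴ − T₀⁴) = 0.907×5.670×10⁻⁸×1.70×(311.0⁴ − 296.60⁴).
T⁴ − T₀⁴ = 9.35495×10⁹ − 7.73900×10⁹ = 1.61595×10⁹ K⁴, so P_net = 141 W.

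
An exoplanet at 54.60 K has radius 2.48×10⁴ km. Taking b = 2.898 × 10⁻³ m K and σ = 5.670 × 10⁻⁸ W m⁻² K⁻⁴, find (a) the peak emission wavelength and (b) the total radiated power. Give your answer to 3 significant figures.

λ_max ≈ 53.1 μm; P ≈ 3.89×10¹⁵ W

(a) λ_max = b/T = 2.898×10⁻³/54.60 = 5.308×10⁻⁵ m = 53.1 μm.
Surface area A = 4πR² = 4π(2.48×10⁷ m)² = 7.72882×10¹⁵ m².
(b) P = σAT⁴ = 5.670×10⁻⁸×7.72882×10¹⁵×(54.60)⁴ = 3.89×10¹⁵ W.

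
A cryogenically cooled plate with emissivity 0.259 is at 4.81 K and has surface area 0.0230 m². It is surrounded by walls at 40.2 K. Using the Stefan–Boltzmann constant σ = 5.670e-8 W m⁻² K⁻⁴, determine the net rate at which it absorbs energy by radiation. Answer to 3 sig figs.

Net gain ≈ 8.82×10⁻⁴ W

Area A = 0.0230 m².
Net radiated power P_net = εσA(T⁴ − T₀⁴) = 0.259×5.670×10⁻⁸×0.0230×(4.81⁴ − 40.2⁴).
T⁴ − T₀⁴ = 535.279 − 2.61159×10⁶ = -2.61105×10⁶ K⁴, so P_net = -8.82×10⁻⁴ W — negative, meaning a net gain of 8.82×10⁻⁴ W.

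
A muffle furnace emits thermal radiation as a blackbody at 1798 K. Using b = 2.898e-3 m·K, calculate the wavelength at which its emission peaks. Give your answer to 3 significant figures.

Wien's displacement law: λ_max = b/T = (2.898×10⁻³ m·K)/(1798 K) = 1.612×10⁻⁶ m.
That is 1.61×10³ nm, in the infrared range.

λ_max ≈ 1.61×10³ nm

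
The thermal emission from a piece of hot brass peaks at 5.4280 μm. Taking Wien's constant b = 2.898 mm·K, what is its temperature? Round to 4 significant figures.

T ≈ 533.9 K

Wien's law gives T = b/λ_max = (2.898×10⁻³ m·K)/(5.4280×10⁻⁶ m) = 533.9 K.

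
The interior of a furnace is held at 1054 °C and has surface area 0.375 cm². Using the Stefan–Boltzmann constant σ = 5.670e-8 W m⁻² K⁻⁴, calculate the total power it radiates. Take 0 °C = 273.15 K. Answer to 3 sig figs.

T = 1054 °C + 273.15 = 1327.15 K.
Area A = 0.375 cm² = 3.75×10⁻⁵ m².
P = σAT⁴ = 5.670×10⁻⁸ × 3.75×10⁻⁵ × (1327.15)⁴ = 6.60 W.

P ≈ 6.60 W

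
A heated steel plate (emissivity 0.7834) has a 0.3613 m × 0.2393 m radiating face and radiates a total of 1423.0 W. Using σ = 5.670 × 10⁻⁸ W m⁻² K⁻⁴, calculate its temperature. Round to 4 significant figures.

T ≈ 780.2 K

Area A = 0.3613 × 0.2393 = 0.0864591 m².
P = εσAT⁴ ⇒ T = (P/(εσA))^(1/4) = (1423.0/(0.7834×5.670×10⁻⁸×0.0864591))^(1/4) = 780.2 K.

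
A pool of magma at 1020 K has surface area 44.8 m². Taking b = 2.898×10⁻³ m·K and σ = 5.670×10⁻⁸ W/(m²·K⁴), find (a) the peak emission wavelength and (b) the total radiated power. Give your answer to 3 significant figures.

λ_max ≈ 2.84 μm; P ≈ 2.75×10⁶ W

(a) λ_max = b/T = 2.898×10⁻³/1020 = 2.841×10⁻⁶ m = 2.84 μm.
Area A = 44.8 m².
(b) P = σAT⁴ = 5.670×10⁻⁸×44.8×(1020)⁴ = 2.75×10⁶ W.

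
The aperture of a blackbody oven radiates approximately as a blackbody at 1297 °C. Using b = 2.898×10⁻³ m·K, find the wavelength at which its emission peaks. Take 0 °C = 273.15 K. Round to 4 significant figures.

T = 1297 °C + 273.15 = 1570.15 K.
Wien's displacement law: λ_max = b/T = (2.898×10⁻³ m·K)/(1570.15 K) = 1.8457×10⁻⁶ m.
That is 1.846 μm, in the infrared range.

λ_max ≈ 1.846 μm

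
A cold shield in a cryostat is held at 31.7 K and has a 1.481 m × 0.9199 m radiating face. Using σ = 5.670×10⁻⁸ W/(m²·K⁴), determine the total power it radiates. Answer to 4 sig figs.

Area A = 1.481 × 0.9199 = 1.36237 m².
P = σAT⁴ = 5.670×10⁻⁸ × 1.36237 × (31.7)⁴ = 0.07800 W.

P ≈ 0.07800 W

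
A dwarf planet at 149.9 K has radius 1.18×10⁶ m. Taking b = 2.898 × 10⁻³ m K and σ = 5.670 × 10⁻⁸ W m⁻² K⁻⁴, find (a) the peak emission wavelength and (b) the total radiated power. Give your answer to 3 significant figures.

λ_max ≈ 19.3 μm; P ≈ 5.01×10¹⁴ W

(a) λ_max = b/T = 2.898×10⁻³/149.9 = 1.933×10⁻⁵ m = 19.3 μm.
Surface area A = 4πR² = 4π(1.18×10⁶ m)² = 1.74974×10¹³ m².
(b) P = σAT⁴ = 5.670×10⁻⁸×1.74974×10¹³×(149.9)⁴ = 5.01×10¹⁴ W.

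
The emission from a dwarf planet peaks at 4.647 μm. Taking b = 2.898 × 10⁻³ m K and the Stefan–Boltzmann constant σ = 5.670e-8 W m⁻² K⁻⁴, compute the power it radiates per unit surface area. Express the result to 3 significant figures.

I ≈ 8.58×10³ W/m²

Wien's law: T = b/λ_max = 2.898×10⁻³/4.647×10⁻⁶ = 623.628 K.
Then I = σT⁴ = 5.670×10⁻⁸×(623.628)⁴ = 8.58×10³ W/m².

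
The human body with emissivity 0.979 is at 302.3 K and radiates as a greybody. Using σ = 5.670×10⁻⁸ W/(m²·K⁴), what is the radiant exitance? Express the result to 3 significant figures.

I ≈ 464 W/m²

Stefan–Boltzmann: I = εσT⁴ = 0.979 × 5.670×10⁻⁸ × (302.3)⁴ = 464 W/m².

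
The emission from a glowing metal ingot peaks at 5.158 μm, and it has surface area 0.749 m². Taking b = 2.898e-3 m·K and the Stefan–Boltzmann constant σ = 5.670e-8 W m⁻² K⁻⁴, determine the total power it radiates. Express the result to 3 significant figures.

P ≈ 4.23×10³ W

Wien's law: T = b/λ_max = 2.898×10⁻³/5.158×10⁻⁶ = 561.846 K.
Area A = 0.749 m².
Then P = σAT⁴ = 5.670×10⁻⁸×0.749×(561.846)⁴ = 4.23×10³ W.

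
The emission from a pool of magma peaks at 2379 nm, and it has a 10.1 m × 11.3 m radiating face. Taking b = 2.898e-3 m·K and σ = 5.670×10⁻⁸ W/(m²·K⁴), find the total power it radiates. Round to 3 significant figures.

Wien's law: T = b/λ_max = 2.898×10⁻³/2.379×10⁻⁶ = 1218.16 K.
Area A = 10.1 × 11.3 = 114.13 m².
Then P = σAT⁴ = 5.670×10⁻⁸×114.13×(1218.16)⁴ = 1.42×10⁷ W.

P ≈ 1.42×10⁷ W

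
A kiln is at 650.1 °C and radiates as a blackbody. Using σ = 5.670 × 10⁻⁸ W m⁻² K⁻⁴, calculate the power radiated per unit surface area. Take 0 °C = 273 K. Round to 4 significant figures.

I ≈ 4.117×10⁴ W/m²

T = 650.1 °C + 273 = 923.1 K.
Stefan–Boltzmann: I = σT⁴ = 5.670×10⁻⁸ × (923.1)⁴ = 4.117×10⁴ W/m².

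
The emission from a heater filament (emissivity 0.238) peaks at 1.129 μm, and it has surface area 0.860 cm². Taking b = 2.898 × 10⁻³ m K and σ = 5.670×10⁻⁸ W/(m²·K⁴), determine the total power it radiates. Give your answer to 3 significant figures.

P ≈ 50.4 W

Wien's law: T = b/λ_max = 2.898×10⁻³/1.129×10⁻⁶ = 2566.87 K.
Area A = 0.860 cm² = 8.60×10⁻⁵ m².
Then P = εσAT⁴ = 0.238×5.670×10⁻⁸×8.60×10⁻⁵×(2566.87)⁴ = 50.4 W.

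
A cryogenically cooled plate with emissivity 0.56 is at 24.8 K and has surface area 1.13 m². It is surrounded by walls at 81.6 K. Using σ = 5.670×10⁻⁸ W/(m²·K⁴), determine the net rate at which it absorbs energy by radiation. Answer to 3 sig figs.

Area A = 1.13 m².
Net radiated power P_net = εσA(T⁴ − T₀⁴) = 0.56×5.670×10⁻⁸×1.13×(24.8⁴ − 81.6⁴).
T⁴ − T₀⁴ = 3.78274×10⁵ − 4.43364×10⁷ = -4.39581×10⁷ K⁴, so P_net = -1.58 W — negative, meaning a net gain of 1.58 W.

Net gain ≈ 1.58 W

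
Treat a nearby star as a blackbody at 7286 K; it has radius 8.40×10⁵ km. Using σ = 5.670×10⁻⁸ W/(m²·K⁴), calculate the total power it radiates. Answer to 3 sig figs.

Surface area A = 4πR² = 4π(8.40×10⁸ m)² = 8.86683×10¹⁸ m².
P = σAT⁴ = 5.670×10⁻⁸ × 8.86683×10¹⁸ × (7286)⁴ = 1.42×10²⁷ W.

P ≈ 1.42×10²⁷ W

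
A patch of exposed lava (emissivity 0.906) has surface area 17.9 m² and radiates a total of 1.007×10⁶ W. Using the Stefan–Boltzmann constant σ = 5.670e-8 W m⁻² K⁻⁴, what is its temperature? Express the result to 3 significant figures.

T ≈ 1.02×10³ K

Area A = 17.9 m².
P = εσAT⁴ ⇒ T = (P/(εσA))^(1/4) = (1.007×10⁶/(0.906×5.670×10⁻⁸×17.9))^(1/4) = 1.02×10³ K.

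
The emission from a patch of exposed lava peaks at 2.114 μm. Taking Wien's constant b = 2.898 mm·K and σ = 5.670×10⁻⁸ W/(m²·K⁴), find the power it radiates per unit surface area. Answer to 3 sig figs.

I ≈ 2.00×10⁵ W/m²

Wien's law: T = b/λ_max = 2.898×10⁻³/2.114×10⁻⁶ = 1370.86 K.
Then I = σT⁴ = 5.670×10⁻⁸×(1370.86)⁴ = 2.00×10⁵ W/m².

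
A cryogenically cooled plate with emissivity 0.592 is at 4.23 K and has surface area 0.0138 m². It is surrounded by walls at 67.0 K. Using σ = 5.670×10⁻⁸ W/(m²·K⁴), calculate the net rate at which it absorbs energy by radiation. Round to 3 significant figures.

Area A = 0.0138 m².
Net radiated power P_net = εσA(T⁴ − T₀⁴) = 0.592×5.670×10⁻⁸×0.0138×(4.23⁴ − 67.0⁴).
T⁴ − T₀⁴ = 320.156 − 2.01511×10⁷ = -2.01508×10⁷ K⁴, so P_net = -9.33×10⁻³ W — negative, meaning a net gain of 9.33×10⁻³ W.

Net gain ≈ 9.33×10⁻³ W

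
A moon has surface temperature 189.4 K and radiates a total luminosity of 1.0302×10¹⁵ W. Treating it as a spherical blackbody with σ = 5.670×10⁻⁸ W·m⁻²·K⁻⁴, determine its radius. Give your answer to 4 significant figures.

L = 4πR²σT⁴ ⇒ R = √(L/(4πσT⁴)).
σT⁴ = 72.9630 W/m², so R = √(1.0302×10¹⁵/(4π×72.9630)) = 1.060×10⁶ m.

R ≈ 1.060×10⁶ m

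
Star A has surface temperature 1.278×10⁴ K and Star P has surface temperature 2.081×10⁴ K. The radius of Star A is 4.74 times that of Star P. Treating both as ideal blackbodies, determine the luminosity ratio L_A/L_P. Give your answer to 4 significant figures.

L_A/L_P ≈ 3.196

L ∝ R²T⁴, so L_A/L_P = (R_A/R_P)²(T_A/T_P)⁴ = (4.74)² × (1.278×10⁴/2.081×10⁴)⁴ = 22.4676 × 0.142244 = 3.196.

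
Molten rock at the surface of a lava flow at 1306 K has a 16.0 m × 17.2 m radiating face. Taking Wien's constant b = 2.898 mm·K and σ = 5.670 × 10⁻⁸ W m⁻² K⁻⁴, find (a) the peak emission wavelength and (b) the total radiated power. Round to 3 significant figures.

(a) λ_max = b/T = 2.898×10⁻³/1306 = 2.219×10⁻⁶ m = 2.22×10³ nm.
Area A = 16.0 × 17.2 = 275.2 m².
(b) P = σAT⁴ = 5.670×10⁻⁸×275.2×(1306)⁴ = 4.54×10⁷ W.

λ_max ≈ 2.22×10³ nm; P ≈ 4.54×10⁷ W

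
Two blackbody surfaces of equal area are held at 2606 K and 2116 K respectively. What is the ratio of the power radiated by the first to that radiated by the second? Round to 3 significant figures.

With equal areas, P₁/P₂ = (T₁/T₂)⁴ = (2606/2116)⁴ = 2.30.

P₁/P₂ ≈ 2.30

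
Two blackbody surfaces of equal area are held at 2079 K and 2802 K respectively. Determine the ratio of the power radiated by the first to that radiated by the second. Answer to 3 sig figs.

P₁/P₂ ≈ 0.303

With equal areas, P₁/P₂ = (T₁/T₂)⁴ = (2079/2802)⁴ = 0.303.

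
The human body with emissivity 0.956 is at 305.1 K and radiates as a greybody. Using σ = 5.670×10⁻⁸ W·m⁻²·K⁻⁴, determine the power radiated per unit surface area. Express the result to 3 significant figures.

Stefan–Boltzmann: I = εσT⁴ = 0.956 × 5.670×10⁻⁸ × (305.1)⁴ = 470 W/m².

I ≈ 470 W/m²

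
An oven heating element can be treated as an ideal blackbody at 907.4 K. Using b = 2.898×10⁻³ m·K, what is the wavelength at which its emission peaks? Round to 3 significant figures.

λ_max ≈ 3.19 μm

Wien's displacement law: λ_max = b/T = (2.898×10⁻³ m·K)/(907.4 K) = 3.194×10⁻⁶ m.
That is 3.19 μm, in the infrared range.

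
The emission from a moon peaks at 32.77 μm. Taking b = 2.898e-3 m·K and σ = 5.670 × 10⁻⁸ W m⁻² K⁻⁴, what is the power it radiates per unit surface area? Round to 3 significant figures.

I ≈ 3.47 W/m²

Wien's law: T = b/λ_max = 2.898×10⁻³/3.277×10⁻⁵ = 88.4345 K.
Then I = σT⁴ = 5.670×10⁻⁸×(88.4345)⁴ = 3.47 W/m².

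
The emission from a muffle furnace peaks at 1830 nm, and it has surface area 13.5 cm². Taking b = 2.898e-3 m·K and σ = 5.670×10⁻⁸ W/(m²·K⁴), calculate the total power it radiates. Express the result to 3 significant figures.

Wien's law: T = b/λ_max = 2.898×10⁻³/1.830×10⁻⁶ = 1583.61 K.
Area A = 13.5 cm² = 1.35×10⁻³ m².
Then P = σAT⁴ = 5.670×10⁻⁸×1.35×10⁻³×(1583.61)⁴ = 481 W.

P ≈ 481 W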